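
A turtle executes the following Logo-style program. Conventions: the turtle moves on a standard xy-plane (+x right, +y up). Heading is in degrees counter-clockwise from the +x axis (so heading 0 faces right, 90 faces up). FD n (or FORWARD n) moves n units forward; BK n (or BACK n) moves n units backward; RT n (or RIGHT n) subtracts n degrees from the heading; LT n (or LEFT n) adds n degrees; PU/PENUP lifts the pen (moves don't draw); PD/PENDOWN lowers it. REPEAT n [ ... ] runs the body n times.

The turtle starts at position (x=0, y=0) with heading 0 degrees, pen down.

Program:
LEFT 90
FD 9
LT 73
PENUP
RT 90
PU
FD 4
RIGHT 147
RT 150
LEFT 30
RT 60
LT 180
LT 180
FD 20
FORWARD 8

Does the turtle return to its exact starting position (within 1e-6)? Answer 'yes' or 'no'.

Answer: no

Derivation:
Executing turtle program step by step:
Start: pos=(0,0), heading=0, pen down
LT 90: heading 0 -> 90
FD 9: (0,0) -> (0,9) [heading=90, draw]
LT 73: heading 90 -> 163
PU: pen up
RT 90: heading 163 -> 73
PU: pen up
FD 4: (0,9) -> (1.169,12.825) [heading=73, move]
RT 147: heading 73 -> 286
RT 150: heading 286 -> 136
LT 30: heading 136 -> 166
RT 60: heading 166 -> 106
LT 180: heading 106 -> 286
LT 180: heading 286 -> 106
FD 20: (1.169,12.825) -> (-4.343,32.05) [heading=106, move]
FD 8: (-4.343,32.05) -> (-6.548,39.741) [heading=106, move]
Final: pos=(-6.548,39.741), heading=106, 1 segment(s) drawn

Start position: (0, 0)
Final position: (-6.548, 39.741)
Distance = 40.276; >= 1e-6 -> NOT closed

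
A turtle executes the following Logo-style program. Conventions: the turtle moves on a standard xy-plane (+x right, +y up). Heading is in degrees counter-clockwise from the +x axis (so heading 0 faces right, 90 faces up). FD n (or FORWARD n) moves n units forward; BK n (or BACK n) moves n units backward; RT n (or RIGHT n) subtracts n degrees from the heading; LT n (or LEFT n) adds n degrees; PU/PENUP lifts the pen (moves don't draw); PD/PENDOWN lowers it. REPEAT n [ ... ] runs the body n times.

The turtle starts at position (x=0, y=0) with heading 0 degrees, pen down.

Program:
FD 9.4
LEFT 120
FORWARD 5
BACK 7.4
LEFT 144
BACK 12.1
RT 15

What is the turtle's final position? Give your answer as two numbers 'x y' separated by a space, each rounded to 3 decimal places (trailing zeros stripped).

Answer: 11.865 9.955

Derivation:
Executing turtle program step by step:
Start: pos=(0,0), heading=0, pen down
FD 9.4: (0,0) -> (9.4,0) [heading=0, draw]
LT 120: heading 0 -> 120
FD 5: (9.4,0) -> (6.9,4.33) [heading=120, draw]
BK 7.4: (6.9,4.33) -> (10.6,-2.078) [heading=120, draw]
LT 144: heading 120 -> 264
BK 12.1: (10.6,-2.078) -> (11.865,9.955) [heading=264, draw]
RT 15: heading 264 -> 249
Final: pos=(11.865,9.955), heading=249, 4 segment(s) drawn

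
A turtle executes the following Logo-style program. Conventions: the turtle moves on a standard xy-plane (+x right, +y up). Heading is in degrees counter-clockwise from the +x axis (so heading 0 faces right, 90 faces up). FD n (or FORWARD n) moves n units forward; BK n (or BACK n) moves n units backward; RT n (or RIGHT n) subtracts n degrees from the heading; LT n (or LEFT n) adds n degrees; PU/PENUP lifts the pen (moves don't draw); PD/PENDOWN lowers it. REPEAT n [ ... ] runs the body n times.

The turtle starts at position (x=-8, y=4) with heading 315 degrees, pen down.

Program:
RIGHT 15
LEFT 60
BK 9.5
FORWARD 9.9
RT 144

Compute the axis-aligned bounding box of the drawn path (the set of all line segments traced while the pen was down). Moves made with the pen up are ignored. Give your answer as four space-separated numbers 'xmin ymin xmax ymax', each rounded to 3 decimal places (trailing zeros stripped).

Executing turtle program step by step:
Start: pos=(-8,4), heading=315, pen down
RT 15: heading 315 -> 300
LT 60: heading 300 -> 0
BK 9.5: (-8,4) -> (-17.5,4) [heading=0, draw]
FD 9.9: (-17.5,4) -> (-7.6,4) [heading=0, draw]
RT 144: heading 0 -> 216
Final: pos=(-7.6,4), heading=216, 2 segment(s) drawn

Segment endpoints: x in {-17.5, -8, -7.6}, y in {4, 4}
xmin=-17.5, ymin=4, xmax=-7.6, ymax=4

Answer: -17.5 4 -7.6 4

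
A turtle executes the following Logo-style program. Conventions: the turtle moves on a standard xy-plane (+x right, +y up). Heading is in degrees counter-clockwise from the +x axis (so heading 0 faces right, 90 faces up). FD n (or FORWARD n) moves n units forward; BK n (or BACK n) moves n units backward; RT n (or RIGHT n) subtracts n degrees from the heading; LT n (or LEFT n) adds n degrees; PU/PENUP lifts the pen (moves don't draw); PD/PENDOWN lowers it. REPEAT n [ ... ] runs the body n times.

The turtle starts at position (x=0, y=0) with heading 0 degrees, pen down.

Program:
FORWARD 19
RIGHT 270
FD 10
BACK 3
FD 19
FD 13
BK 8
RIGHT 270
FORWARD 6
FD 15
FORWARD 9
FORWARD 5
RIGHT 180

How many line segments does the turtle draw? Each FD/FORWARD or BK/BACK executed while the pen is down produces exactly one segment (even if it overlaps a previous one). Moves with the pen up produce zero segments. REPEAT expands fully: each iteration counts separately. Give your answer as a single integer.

Answer: 10

Derivation:
Executing turtle program step by step:
Start: pos=(0,0), heading=0, pen down
FD 19: (0,0) -> (19,0) [heading=0, draw]
RT 270: heading 0 -> 90
FD 10: (19,0) -> (19,10) [heading=90, draw]
BK 3: (19,10) -> (19,7) [heading=90, draw]
FD 19: (19,7) -> (19,26) [heading=90, draw]
FD 13: (19,26) -> (19,39) [heading=90, draw]
BK 8: (19,39) -> (19,31) [heading=90, draw]
RT 270: heading 90 -> 180
FD 6: (19,31) -> (13,31) [heading=180, draw]
FD 15: (13,31) -> (-2,31) [heading=180, draw]
FD 9: (-2,31) -> (-11,31) [heading=180, draw]
FD 5: (-11,31) -> (-16,31) [heading=180, draw]
RT 180: heading 180 -> 0
Final: pos=(-16,31), heading=0, 10 segment(s) drawn
Segments drawn: 10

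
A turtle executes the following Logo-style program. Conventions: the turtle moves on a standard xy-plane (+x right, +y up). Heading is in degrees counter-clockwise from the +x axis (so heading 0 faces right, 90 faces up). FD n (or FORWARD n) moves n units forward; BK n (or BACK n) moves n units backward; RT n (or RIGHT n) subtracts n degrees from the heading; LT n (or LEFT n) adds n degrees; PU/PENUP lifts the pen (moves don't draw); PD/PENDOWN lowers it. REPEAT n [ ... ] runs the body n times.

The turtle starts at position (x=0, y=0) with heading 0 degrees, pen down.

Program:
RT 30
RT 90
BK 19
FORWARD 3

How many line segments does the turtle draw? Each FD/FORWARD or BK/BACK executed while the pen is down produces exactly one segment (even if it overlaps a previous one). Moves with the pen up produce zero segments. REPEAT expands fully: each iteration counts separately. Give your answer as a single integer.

Answer: 2

Derivation:
Executing turtle program step by step:
Start: pos=(0,0), heading=0, pen down
RT 30: heading 0 -> 330
RT 90: heading 330 -> 240
BK 19: (0,0) -> (9.5,16.454) [heading=240, draw]
FD 3: (9.5,16.454) -> (8,13.856) [heading=240, draw]
Final: pos=(8,13.856), heading=240, 2 segment(s) drawn
Segments drawn: 2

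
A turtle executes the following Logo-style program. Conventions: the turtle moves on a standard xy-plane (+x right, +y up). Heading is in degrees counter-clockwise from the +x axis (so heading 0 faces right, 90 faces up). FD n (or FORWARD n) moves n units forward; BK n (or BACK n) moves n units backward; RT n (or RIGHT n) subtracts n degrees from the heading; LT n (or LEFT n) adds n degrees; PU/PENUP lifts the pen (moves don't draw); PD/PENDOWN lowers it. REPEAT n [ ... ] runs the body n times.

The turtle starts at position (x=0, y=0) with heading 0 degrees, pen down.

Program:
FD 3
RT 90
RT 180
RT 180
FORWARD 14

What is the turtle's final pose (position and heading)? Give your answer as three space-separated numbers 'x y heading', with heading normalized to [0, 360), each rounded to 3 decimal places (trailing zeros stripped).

Executing turtle program step by step:
Start: pos=(0,0), heading=0, pen down
FD 3: (0,0) -> (3,0) [heading=0, draw]
RT 90: heading 0 -> 270
RT 180: heading 270 -> 90
RT 180: heading 90 -> 270
FD 14: (3,0) -> (3,-14) [heading=270, draw]
Final: pos=(3,-14), heading=270, 2 segment(s) drawn

Answer: 3 -14 270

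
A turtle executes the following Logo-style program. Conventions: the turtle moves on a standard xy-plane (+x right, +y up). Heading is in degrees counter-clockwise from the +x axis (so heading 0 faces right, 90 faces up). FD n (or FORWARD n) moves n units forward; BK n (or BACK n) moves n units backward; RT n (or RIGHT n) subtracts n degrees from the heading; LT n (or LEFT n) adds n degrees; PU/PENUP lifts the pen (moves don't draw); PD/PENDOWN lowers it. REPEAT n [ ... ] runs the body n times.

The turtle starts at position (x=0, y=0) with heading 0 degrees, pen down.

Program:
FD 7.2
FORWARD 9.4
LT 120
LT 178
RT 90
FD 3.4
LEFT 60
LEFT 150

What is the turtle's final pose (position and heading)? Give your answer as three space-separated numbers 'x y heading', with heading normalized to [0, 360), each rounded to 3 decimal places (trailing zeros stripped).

Answer: 13.598 -1.596 58

Derivation:
Executing turtle program step by step:
Start: pos=(0,0), heading=0, pen down
FD 7.2: (0,0) -> (7.2,0) [heading=0, draw]
FD 9.4: (7.2,0) -> (16.6,0) [heading=0, draw]
LT 120: heading 0 -> 120
LT 178: heading 120 -> 298
RT 90: heading 298 -> 208
FD 3.4: (16.6,0) -> (13.598,-1.596) [heading=208, draw]
LT 60: heading 208 -> 268
LT 150: heading 268 -> 58
Final: pos=(13.598,-1.596), heading=58, 3 segment(s) drawn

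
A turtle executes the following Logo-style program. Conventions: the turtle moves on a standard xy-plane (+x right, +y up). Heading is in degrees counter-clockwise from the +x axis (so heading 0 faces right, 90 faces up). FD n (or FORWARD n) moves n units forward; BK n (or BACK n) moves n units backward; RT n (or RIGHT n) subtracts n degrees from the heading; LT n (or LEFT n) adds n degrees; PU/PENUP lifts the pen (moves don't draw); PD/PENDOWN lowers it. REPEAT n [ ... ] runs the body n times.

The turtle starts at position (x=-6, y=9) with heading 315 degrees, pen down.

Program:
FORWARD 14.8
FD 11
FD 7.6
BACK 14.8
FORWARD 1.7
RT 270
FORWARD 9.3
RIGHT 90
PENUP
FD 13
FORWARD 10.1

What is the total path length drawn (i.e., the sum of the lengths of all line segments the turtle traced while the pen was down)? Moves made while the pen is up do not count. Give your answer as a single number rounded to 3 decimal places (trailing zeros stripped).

Answer: 59.2

Derivation:
Executing turtle program step by step:
Start: pos=(-6,9), heading=315, pen down
FD 14.8: (-6,9) -> (4.465,-1.465) [heading=315, draw]
FD 11: (4.465,-1.465) -> (12.243,-9.243) [heading=315, draw]
FD 7.6: (12.243,-9.243) -> (17.617,-14.617) [heading=315, draw]
BK 14.8: (17.617,-14.617) -> (7.152,-4.152) [heading=315, draw]
FD 1.7: (7.152,-4.152) -> (8.354,-5.354) [heading=315, draw]
RT 270: heading 315 -> 45
FD 9.3: (8.354,-5.354) -> (14.93,1.222) [heading=45, draw]
RT 90: heading 45 -> 315
PU: pen up
FD 13: (14.93,1.222) -> (24.123,-7.971) [heading=315, move]
FD 10.1: (24.123,-7.971) -> (31.265,-15.112) [heading=315, move]
Final: pos=(31.265,-15.112), heading=315, 6 segment(s) drawn

Segment lengths:
  seg 1: (-6,9) -> (4.465,-1.465), length = 14.8
  seg 2: (4.465,-1.465) -> (12.243,-9.243), length = 11
  seg 3: (12.243,-9.243) -> (17.617,-14.617), length = 7.6
  seg 4: (17.617,-14.617) -> (7.152,-4.152), length = 14.8
  seg 5: (7.152,-4.152) -> (8.354,-5.354), length = 1.7
  seg 6: (8.354,-5.354) -> (14.93,1.222), length = 9.3
Total = 59.2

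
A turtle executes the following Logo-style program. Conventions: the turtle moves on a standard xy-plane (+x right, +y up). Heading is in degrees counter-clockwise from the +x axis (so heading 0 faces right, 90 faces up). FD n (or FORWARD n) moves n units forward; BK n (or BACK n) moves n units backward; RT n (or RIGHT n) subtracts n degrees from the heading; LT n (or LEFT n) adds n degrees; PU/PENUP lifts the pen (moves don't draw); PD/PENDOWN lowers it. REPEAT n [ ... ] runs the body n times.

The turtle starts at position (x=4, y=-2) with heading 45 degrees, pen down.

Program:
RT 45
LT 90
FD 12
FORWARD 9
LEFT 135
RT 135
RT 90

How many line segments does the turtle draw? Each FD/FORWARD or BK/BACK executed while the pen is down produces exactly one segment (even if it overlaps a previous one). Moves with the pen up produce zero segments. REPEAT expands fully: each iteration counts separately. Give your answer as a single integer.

Executing turtle program step by step:
Start: pos=(4,-2), heading=45, pen down
RT 45: heading 45 -> 0
LT 90: heading 0 -> 90
FD 12: (4,-2) -> (4,10) [heading=90, draw]
FD 9: (4,10) -> (4,19) [heading=90, draw]
LT 135: heading 90 -> 225
RT 135: heading 225 -> 90
RT 90: heading 90 -> 0
Final: pos=(4,19), heading=0, 2 segment(s) drawn
Segments drawn: 2

Answer: 2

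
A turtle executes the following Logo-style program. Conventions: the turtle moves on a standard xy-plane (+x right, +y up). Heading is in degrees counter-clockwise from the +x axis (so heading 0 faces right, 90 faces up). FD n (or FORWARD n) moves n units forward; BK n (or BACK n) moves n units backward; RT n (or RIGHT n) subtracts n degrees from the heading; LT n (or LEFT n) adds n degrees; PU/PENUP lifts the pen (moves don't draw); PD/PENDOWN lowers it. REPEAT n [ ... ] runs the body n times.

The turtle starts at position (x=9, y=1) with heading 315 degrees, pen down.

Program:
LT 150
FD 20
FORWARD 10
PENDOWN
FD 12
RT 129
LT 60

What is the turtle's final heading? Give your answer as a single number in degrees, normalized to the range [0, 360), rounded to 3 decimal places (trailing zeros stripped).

Answer: 36

Derivation:
Executing turtle program step by step:
Start: pos=(9,1), heading=315, pen down
LT 150: heading 315 -> 105
FD 20: (9,1) -> (3.824,20.319) [heading=105, draw]
FD 10: (3.824,20.319) -> (1.235,29.978) [heading=105, draw]
PD: pen down
FD 12: (1.235,29.978) -> (-1.87,41.569) [heading=105, draw]
RT 129: heading 105 -> 336
LT 60: heading 336 -> 36
Final: pos=(-1.87,41.569), heading=36, 3 segment(s) drawn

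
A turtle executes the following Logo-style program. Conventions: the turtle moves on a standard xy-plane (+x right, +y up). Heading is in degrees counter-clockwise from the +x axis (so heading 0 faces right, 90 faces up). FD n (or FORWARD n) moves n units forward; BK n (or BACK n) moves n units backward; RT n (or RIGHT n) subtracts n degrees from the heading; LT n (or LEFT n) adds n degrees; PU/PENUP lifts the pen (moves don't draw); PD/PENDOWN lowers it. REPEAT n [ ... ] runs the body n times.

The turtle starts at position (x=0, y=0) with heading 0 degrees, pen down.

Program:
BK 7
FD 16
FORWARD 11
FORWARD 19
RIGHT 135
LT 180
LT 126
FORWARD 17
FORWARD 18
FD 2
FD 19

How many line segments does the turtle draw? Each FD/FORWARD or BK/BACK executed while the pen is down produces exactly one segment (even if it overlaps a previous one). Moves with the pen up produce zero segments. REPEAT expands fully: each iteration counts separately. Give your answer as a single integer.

Answer: 8

Derivation:
Executing turtle program step by step:
Start: pos=(0,0), heading=0, pen down
BK 7: (0,0) -> (-7,0) [heading=0, draw]
FD 16: (-7,0) -> (9,0) [heading=0, draw]
FD 11: (9,0) -> (20,0) [heading=0, draw]
FD 19: (20,0) -> (39,0) [heading=0, draw]
RT 135: heading 0 -> 225
LT 180: heading 225 -> 45
LT 126: heading 45 -> 171
FD 17: (39,0) -> (22.209,2.659) [heading=171, draw]
FD 18: (22.209,2.659) -> (4.431,5.475) [heading=171, draw]
FD 2: (4.431,5.475) -> (2.456,5.788) [heading=171, draw]
FD 19: (2.456,5.788) -> (-16.311,8.76) [heading=171, draw]
Final: pos=(-16.311,8.76), heading=171, 8 segment(s) drawn
Segments drawn: 8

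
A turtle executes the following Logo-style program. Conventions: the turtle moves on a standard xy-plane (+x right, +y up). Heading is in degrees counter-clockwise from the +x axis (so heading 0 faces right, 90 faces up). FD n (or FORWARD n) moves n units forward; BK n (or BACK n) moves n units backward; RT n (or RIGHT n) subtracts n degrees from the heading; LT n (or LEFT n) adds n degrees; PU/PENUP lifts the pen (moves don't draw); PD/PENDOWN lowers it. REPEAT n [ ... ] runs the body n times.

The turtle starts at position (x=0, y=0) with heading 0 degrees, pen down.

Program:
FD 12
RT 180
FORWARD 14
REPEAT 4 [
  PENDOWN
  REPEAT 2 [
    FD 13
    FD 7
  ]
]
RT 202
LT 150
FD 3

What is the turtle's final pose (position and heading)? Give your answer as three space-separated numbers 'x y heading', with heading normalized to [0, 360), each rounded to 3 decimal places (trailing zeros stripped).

Answer: -163.847 2.364 128

Derivation:
Executing turtle program step by step:
Start: pos=(0,0), heading=0, pen down
FD 12: (0,0) -> (12,0) [heading=0, draw]
RT 180: heading 0 -> 180
FD 14: (12,0) -> (-2,0) [heading=180, draw]
REPEAT 4 [
  -- iteration 1/4 --
  PD: pen down
  REPEAT 2 [
    -- iteration 1/2 --
    FD 13: (-2,0) -> (-15,0) [heading=180, draw]
    FD 7: (-15,0) -> (-22,0) [heading=180, draw]
    -- iteration 2/2 --
    FD 13: (-22,0) -> (-35,0) [heading=180, draw]
    FD 7: (-35,0) -> (-42,0) [heading=180, draw]
  ]
  -- iteration 2/4 --
  PD: pen down
  REPEAT 2 [
    -- iteration 1/2 --
    FD 13: (-42,0) -> (-55,0) [heading=180, draw]
    FD 7: (-55,0) -> (-62,0) [heading=180, draw]
    -- iteration 2/2 --
    FD 13: (-62,0) -> (-75,0) [heading=180, draw]
    FD 7: (-75,0) -> (-82,0) [heading=180, draw]
  ]
  -- iteration 3/4 --
  PD: pen down
  REPEAT 2 [
    -- iteration 1/2 --
    FD 13: (-82,0) -> (-95,0) [heading=180, draw]
    FD 7: (-95,0) -> (-102,0) [heading=180, draw]
    -- iteration 2/2 --
    FD 13: (-102,0) -> (-115,0) [heading=180, draw]
    FD 7: (-115,0) -> (-122,0) [heading=180, draw]
  ]
  -- iteration 4/4 --
  PD: pen down
  REPEAT 2 [
    -- iteration 1/2 --
    FD 13: (-122,0) -> (-135,0) [heading=180, draw]
    FD 7: (-135,0) -> (-142,0) [heading=180, draw]
    -- iteration 2/2 --
    FD 13: (-142,0) -> (-155,0) [heading=180, draw]
    FD 7: (-155,0) -> (-162,0) [heading=180, draw]
  ]
]
RT 202: heading 180 -> 338
LT 150: heading 338 -> 128
FD 3: (-162,0) -> (-163.847,2.364) [heading=128, draw]
Final: pos=(-163.847,2.364), heading=128, 19 segment(s) drawn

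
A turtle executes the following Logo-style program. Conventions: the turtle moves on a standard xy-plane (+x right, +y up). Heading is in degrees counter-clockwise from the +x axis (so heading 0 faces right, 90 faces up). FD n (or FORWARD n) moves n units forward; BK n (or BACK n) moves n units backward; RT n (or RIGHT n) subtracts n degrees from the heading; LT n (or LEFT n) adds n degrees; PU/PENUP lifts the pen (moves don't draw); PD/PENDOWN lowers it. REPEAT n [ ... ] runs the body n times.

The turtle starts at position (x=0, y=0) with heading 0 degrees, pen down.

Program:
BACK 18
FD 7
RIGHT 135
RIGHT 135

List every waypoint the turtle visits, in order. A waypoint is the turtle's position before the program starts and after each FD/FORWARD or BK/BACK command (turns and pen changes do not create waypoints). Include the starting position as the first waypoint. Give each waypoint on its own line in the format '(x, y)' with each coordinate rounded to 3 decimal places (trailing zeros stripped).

Executing turtle program step by step:
Start: pos=(0,0), heading=0, pen down
BK 18: (0,0) -> (-18,0) [heading=0, draw]
FD 7: (-18,0) -> (-11,0) [heading=0, draw]
RT 135: heading 0 -> 225
RT 135: heading 225 -> 90
Final: pos=(-11,0), heading=90, 2 segment(s) drawn
Waypoints (3 total):
(0, 0)
(-18, 0)
(-11, 0)

Answer: (0, 0)
(-18, 0)
(-11, 0)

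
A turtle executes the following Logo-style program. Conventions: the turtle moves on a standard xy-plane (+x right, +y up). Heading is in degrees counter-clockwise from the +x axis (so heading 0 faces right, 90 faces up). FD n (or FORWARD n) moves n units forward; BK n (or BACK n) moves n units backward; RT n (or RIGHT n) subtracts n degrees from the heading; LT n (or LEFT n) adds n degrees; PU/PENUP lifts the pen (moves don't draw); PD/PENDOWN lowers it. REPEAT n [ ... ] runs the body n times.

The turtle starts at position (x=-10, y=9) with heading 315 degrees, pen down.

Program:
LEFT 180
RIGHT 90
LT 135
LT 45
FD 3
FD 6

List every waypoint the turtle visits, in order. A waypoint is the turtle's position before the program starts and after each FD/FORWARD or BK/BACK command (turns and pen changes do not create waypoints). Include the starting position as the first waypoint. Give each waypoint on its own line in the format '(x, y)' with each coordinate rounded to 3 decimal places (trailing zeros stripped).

Executing turtle program step by step:
Start: pos=(-10,9), heading=315, pen down
LT 180: heading 315 -> 135
RT 90: heading 135 -> 45
LT 135: heading 45 -> 180
LT 45: heading 180 -> 225
FD 3: (-10,9) -> (-12.121,6.879) [heading=225, draw]
FD 6: (-12.121,6.879) -> (-16.364,2.636) [heading=225, draw]
Final: pos=(-16.364,2.636), heading=225, 2 segment(s) drawn
Waypoints (3 total):
(-10, 9)
(-12.121, 6.879)
(-16.364, 2.636)

Answer: (-10, 9)
(-12.121, 6.879)
(-16.364, 2.636)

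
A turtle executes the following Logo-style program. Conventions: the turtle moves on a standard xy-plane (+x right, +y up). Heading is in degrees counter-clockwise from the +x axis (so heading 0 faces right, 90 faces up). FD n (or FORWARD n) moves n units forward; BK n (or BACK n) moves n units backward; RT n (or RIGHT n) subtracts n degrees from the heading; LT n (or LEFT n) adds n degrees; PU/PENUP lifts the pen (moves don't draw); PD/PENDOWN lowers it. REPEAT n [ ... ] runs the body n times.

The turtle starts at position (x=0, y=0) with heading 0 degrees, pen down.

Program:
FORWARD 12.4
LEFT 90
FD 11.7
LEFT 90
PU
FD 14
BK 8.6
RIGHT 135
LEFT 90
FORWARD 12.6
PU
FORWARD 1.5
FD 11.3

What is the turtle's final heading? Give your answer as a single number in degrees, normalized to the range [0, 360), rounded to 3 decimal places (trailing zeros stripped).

Executing turtle program step by step:
Start: pos=(0,0), heading=0, pen down
FD 12.4: (0,0) -> (12.4,0) [heading=0, draw]
LT 90: heading 0 -> 90
FD 11.7: (12.4,0) -> (12.4,11.7) [heading=90, draw]
LT 90: heading 90 -> 180
PU: pen up
FD 14: (12.4,11.7) -> (-1.6,11.7) [heading=180, move]
BK 8.6: (-1.6,11.7) -> (7,11.7) [heading=180, move]
RT 135: heading 180 -> 45
LT 90: heading 45 -> 135
FD 12.6: (7,11.7) -> (-1.91,20.61) [heading=135, move]
PU: pen up
FD 1.5: (-1.91,20.61) -> (-2.97,21.67) [heading=135, move]
FD 11.3: (-2.97,21.67) -> (-10.961,29.661) [heading=135, move]
Final: pos=(-10.961,29.661), heading=135, 2 segment(s) drawn

Answer: 135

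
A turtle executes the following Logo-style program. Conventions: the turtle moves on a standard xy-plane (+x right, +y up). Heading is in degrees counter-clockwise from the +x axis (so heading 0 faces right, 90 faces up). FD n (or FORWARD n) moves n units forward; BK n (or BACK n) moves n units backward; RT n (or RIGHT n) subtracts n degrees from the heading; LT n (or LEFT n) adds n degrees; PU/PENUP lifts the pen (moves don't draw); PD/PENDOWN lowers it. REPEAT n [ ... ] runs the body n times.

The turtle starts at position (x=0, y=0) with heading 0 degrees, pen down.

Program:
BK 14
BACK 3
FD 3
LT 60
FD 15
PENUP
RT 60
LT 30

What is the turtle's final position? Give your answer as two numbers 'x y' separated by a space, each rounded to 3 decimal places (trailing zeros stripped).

Executing turtle program step by step:
Start: pos=(0,0), heading=0, pen down
BK 14: (0,0) -> (-14,0) [heading=0, draw]
BK 3: (-14,0) -> (-17,0) [heading=0, draw]
FD 3: (-17,0) -> (-14,0) [heading=0, draw]
LT 60: heading 0 -> 60
FD 15: (-14,0) -> (-6.5,12.99) [heading=60, draw]
PU: pen up
RT 60: heading 60 -> 0
LT 30: heading 0 -> 30
Final: pos=(-6.5,12.99), heading=30, 4 segment(s) drawn

Answer: -6.5 12.99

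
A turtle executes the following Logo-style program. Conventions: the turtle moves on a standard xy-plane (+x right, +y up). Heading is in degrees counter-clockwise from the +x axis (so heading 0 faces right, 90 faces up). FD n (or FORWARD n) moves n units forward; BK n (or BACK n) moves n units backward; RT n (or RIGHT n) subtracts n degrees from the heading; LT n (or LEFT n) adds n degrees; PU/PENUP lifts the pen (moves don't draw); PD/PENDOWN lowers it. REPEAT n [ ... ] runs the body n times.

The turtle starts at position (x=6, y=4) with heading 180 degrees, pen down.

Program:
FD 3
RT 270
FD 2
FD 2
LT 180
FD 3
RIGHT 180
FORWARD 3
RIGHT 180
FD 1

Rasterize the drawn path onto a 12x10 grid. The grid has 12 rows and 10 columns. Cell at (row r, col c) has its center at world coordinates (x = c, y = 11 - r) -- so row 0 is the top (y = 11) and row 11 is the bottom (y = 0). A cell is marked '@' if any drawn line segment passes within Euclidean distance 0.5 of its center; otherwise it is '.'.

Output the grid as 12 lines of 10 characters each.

Segment 0: (6,4) -> (3,4)
Segment 1: (3,4) -> (3,2)
Segment 2: (3,2) -> (3,0)
Segment 3: (3,0) -> (3,3)
Segment 4: (3,3) -> (3,0)
Segment 5: (3,0) -> (3,1)

Answer: ..........
..........
..........
..........
..........
..........
..........
...@@@@...
...@......
...@......
...@......
...@......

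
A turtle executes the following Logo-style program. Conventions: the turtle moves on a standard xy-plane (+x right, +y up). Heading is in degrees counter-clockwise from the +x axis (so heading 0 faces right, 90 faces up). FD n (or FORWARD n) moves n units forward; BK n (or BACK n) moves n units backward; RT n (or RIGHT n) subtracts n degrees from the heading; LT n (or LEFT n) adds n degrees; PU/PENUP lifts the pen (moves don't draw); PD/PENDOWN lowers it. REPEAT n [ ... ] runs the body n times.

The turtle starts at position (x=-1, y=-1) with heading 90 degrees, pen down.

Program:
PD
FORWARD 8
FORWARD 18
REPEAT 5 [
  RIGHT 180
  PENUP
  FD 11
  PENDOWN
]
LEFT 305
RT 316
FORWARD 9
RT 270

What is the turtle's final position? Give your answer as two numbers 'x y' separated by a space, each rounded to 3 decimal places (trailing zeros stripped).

Executing turtle program step by step:
Start: pos=(-1,-1), heading=90, pen down
PD: pen down
FD 8: (-1,-1) -> (-1,7) [heading=90, draw]
FD 18: (-1,7) -> (-1,25) [heading=90, draw]
REPEAT 5 [
  -- iteration 1/5 --
  RT 180: heading 90 -> 270
  PU: pen up
  FD 11: (-1,25) -> (-1,14) [heading=270, move]
  PD: pen down
  -- iteration 2/5 --
  RT 180: heading 270 -> 90
  PU: pen up
  FD 11: (-1,14) -> (-1,25) [heading=90, move]
  PD: pen down
  -- iteration 3/5 --
  RT 180: heading 90 -> 270
  PU: pen up
  FD 11: (-1,25) -> (-1,14) [heading=270, move]
  PD: pen down
  -- iteration 4/5 --
  RT 180: heading 270 -> 90
  PU: pen up
  FD 11: (-1,14) -> (-1,25) [heading=90, move]
  PD: pen down
  -- iteration 5/5 --
  RT 180: heading 90 -> 270
  PU: pen up
  FD 11: (-1,25) -> (-1,14) [heading=270, move]
  PD: pen down
]
LT 305: heading 270 -> 215
RT 316: heading 215 -> 259
FD 9: (-1,14) -> (-2.717,5.165) [heading=259, draw]
RT 270: heading 259 -> 349
Final: pos=(-2.717,5.165), heading=349, 3 segment(s) drawn

Answer: -2.717 5.165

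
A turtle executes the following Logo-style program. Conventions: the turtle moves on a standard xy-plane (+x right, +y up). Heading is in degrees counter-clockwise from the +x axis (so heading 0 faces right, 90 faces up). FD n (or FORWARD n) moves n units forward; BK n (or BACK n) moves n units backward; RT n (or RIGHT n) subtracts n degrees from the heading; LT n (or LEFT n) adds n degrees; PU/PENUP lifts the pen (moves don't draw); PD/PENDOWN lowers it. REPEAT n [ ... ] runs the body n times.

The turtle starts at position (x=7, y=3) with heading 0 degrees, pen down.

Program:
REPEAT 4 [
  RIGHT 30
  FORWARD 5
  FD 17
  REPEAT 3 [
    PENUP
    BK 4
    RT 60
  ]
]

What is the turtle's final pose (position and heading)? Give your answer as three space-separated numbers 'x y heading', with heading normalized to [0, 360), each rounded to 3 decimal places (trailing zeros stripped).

Answer: 20.981 13.177 240

Derivation:
Executing turtle program step by step:
Start: pos=(7,3), heading=0, pen down
REPEAT 4 [
  -- iteration 1/4 --
  RT 30: heading 0 -> 330
  FD 5: (7,3) -> (11.33,0.5) [heading=330, draw]
  FD 17: (11.33,0.5) -> (26.053,-8) [heading=330, draw]
  REPEAT 3 [
    -- iteration 1/3 --
    PU: pen up
    BK 4: (26.053,-8) -> (22.588,-6) [heading=330, move]
    RT 60: heading 330 -> 270
    -- iteration 2/3 --
    PU: pen up
    BK 4: (22.588,-6) -> (22.588,-2) [heading=270, move]
    RT 60: heading 270 -> 210
    -- iteration 3/3 --
    PU: pen up
    BK 4: (22.588,-2) -> (26.053,0) [heading=210, move]
    RT 60: heading 210 -> 150
  ]
  -- iteration 2/4 --
  RT 30: heading 150 -> 120
  FD 5: (26.053,0) -> (23.553,4.33) [heading=120, move]
  FD 17: (23.553,4.33) -> (15.053,19.053) [heading=120, move]
  REPEAT 3 [
    -- iteration 1/3 --
    PU: pen up
    BK 4: (15.053,19.053) -> (17.053,15.588) [heading=120, move]
    RT 60: heading 120 -> 60
    -- iteration 2/3 --
    PU: pen up
    BK 4: (17.053,15.588) -> (15.053,12.124) [heading=60, move]
    RT 60: heading 60 -> 0
    -- iteration 3/3 --
    PU: pen up
    BK 4: (15.053,12.124) -> (11.053,12.124) [heading=0, move]
    RT 60: heading 0 -> 300
  ]
  -- iteration 3/4 --
  RT 30: heading 300 -> 270
  FD 5: (11.053,12.124) -> (11.053,7.124) [heading=270, move]
  FD 17: (11.053,7.124) -> (11.053,-9.876) [heading=270, move]
  REPEAT 3 [
    -- iteration 1/3 --
    PU: pen up
    BK 4: (11.053,-9.876) -> (11.053,-5.876) [heading=270, move]
    RT 60: heading 270 -> 210
    -- iteration 2/3 --
    PU: pen up
    BK 4: (11.053,-5.876) -> (14.517,-3.876) [heading=210, move]
    RT 60: heading 210 -> 150
    -- iteration 3/3 --
    PU: pen up
    BK 4: (14.517,-3.876) -> (17.981,-5.876) [heading=150, move]
    RT 60: heading 150 -> 90
  ]
  -- iteration 4/4 --
  RT 30: heading 90 -> 60
  FD 5: (17.981,-5.876) -> (20.481,-1.546) [heading=60, move]
  FD 17: (20.481,-1.546) -> (28.981,13.177) [heading=60, move]
  REPEAT 3 [
    -- iteration 1/3 --
    PU: pen up
    BK 4: (28.981,13.177) -> (26.981,9.713) [heading=60, move]
    RT 60: heading 60 -> 0
    -- iteration 2/3 --
    PU: pen up
    BK 4: (26.981,9.713) -> (22.981,9.713) [heading=0, move]
    RT 60: heading 0 -> 300
    -- iteration 3/3 --
    PU: pen up
    BK 4: (22.981,9.713) -> (20.981,13.177) [heading=300, move]
    RT 60: heading 300 -> 240
  ]
]
Final: pos=(20.981,13.177), heading=240, 2 segment(s) drawn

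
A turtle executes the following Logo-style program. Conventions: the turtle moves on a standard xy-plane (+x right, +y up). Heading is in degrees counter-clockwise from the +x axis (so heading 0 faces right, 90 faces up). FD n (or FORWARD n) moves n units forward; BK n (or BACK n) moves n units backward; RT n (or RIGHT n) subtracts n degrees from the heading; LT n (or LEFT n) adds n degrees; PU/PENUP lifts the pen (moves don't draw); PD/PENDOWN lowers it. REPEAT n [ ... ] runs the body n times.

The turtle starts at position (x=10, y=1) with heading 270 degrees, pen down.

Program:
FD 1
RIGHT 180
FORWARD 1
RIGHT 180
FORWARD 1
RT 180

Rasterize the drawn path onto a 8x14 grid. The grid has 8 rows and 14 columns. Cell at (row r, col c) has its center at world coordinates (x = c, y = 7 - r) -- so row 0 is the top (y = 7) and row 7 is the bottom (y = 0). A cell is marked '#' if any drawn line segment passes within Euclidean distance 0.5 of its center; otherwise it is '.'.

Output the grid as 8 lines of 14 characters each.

Answer: ..............
..............
..............
..............
..............
..............
..........#...
..........#...

Derivation:
Segment 0: (10,1) -> (10,0)
Segment 1: (10,0) -> (10,1)
Segment 2: (10,1) -> (10,0)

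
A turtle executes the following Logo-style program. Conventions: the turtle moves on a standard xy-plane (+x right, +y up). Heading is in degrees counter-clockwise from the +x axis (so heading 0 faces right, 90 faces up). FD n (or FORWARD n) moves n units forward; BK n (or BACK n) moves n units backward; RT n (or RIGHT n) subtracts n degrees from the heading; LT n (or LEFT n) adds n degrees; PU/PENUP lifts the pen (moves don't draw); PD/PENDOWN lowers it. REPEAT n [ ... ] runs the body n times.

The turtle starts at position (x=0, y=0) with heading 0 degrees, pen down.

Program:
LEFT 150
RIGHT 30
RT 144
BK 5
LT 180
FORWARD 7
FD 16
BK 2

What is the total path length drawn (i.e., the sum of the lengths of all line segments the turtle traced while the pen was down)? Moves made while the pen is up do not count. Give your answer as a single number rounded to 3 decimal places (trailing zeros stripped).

Executing turtle program step by step:
Start: pos=(0,0), heading=0, pen down
LT 150: heading 0 -> 150
RT 30: heading 150 -> 120
RT 144: heading 120 -> 336
BK 5: (0,0) -> (-4.568,2.034) [heading=336, draw]
LT 180: heading 336 -> 156
FD 7: (-4.568,2.034) -> (-10.963,4.881) [heading=156, draw]
FD 16: (-10.963,4.881) -> (-25.579,11.389) [heading=156, draw]
BK 2: (-25.579,11.389) -> (-23.752,10.575) [heading=156, draw]
Final: pos=(-23.752,10.575), heading=156, 4 segment(s) drawn

Segment lengths:
  seg 1: (0,0) -> (-4.568,2.034), length = 5
  seg 2: (-4.568,2.034) -> (-10.963,4.881), length = 7
  seg 3: (-10.963,4.881) -> (-25.579,11.389), length = 16
  seg 4: (-25.579,11.389) -> (-23.752,10.575), length = 2
Total = 30

Answer: 30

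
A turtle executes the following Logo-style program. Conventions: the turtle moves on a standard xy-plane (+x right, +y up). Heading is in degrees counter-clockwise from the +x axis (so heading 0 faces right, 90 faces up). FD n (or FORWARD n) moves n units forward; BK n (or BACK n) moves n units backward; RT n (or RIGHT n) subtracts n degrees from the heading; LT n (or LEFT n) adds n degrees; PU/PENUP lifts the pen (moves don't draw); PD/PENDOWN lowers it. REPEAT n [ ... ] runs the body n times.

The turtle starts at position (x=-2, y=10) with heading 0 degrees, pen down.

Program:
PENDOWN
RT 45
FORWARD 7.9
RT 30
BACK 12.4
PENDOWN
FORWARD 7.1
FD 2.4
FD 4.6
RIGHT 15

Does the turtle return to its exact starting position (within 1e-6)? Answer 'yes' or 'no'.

Answer: no

Derivation:
Executing turtle program step by step:
Start: pos=(-2,10), heading=0, pen down
PD: pen down
RT 45: heading 0 -> 315
FD 7.9: (-2,10) -> (3.586,4.414) [heading=315, draw]
RT 30: heading 315 -> 285
BK 12.4: (3.586,4.414) -> (0.377,16.391) [heading=285, draw]
PD: pen down
FD 7.1: (0.377,16.391) -> (2.214,9.533) [heading=285, draw]
FD 2.4: (2.214,9.533) -> (2.836,7.215) [heading=285, draw]
FD 4.6: (2.836,7.215) -> (4.026,2.772) [heading=285, draw]
RT 15: heading 285 -> 270
Final: pos=(4.026,2.772), heading=270, 5 segment(s) drawn

Start position: (-2, 10)
Final position: (4.026, 2.772)
Distance = 9.411; >= 1e-6 -> NOT closed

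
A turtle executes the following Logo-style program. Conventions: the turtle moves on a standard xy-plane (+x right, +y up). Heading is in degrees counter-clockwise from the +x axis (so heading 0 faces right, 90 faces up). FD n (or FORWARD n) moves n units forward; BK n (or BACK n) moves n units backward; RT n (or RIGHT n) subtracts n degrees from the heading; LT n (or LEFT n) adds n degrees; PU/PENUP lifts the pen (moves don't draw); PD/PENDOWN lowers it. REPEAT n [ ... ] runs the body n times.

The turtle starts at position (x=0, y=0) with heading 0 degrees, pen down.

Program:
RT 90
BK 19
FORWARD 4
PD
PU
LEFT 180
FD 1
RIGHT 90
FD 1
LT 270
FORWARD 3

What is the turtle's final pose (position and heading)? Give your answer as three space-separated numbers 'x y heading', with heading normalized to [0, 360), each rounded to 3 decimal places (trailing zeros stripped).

Executing turtle program step by step:
Start: pos=(0,0), heading=0, pen down
RT 90: heading 0 -> 270
BK 19: (0,0) -> (0,19) [heading=270, draw]
FD 4: (0,19) -> (0,15) [heading=270, draw]
PD: pen down
PU: pen up
LT 180: heading 270 -> 90
FD 1: (0,15) -> (0,16) [heading=90, move]
RT 90: heading 90 -> 0
FD 1: (0,16) -> (1,16) [heading=0, move]
LT 270: heading 0 -> 270
FD 3: (1,16) -> (1,13) [heading=270, move]
Final: pos=(1,13), heading=270, 2 segment(s) drawn

Answer: 1 13 270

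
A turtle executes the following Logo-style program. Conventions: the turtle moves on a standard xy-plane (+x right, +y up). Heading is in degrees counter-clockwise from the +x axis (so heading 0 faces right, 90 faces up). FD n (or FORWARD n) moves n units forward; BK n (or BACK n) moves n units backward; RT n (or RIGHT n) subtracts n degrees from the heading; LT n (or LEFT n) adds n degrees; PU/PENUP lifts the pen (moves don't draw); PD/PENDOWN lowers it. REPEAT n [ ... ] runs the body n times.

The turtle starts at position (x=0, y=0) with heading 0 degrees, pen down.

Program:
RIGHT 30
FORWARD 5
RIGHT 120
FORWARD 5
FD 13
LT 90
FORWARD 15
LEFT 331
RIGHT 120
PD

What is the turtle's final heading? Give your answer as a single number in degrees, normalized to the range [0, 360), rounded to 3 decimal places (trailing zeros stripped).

Executing turtle program step by step:
Start: pos=(0,0), heading=0, pen down
RT 30: heading 0 -> 330
FD 5: (0,0) -> (4.33,-2.5) [heading=330, draw]
RT 120: heading 330 -> 210
FD 5: (4.33,-2.5) -> (0,-5) [heading=210, draw]
FD 13: (0,-5) -> (-11.258,-11.5) [heading=210, draw]
LT 90: heading 210 -> 300
FD 15: (-11.258,-11.5) -> (-3.758,-24.49) [heading=300, draw]
LT 331: heading 300 -> 271
RT 120: heading 271 -> 151
PD: pen down
Final: pos=(-3.758,-24.49), heading=151, 4 segment(s) drawn

Answer: 151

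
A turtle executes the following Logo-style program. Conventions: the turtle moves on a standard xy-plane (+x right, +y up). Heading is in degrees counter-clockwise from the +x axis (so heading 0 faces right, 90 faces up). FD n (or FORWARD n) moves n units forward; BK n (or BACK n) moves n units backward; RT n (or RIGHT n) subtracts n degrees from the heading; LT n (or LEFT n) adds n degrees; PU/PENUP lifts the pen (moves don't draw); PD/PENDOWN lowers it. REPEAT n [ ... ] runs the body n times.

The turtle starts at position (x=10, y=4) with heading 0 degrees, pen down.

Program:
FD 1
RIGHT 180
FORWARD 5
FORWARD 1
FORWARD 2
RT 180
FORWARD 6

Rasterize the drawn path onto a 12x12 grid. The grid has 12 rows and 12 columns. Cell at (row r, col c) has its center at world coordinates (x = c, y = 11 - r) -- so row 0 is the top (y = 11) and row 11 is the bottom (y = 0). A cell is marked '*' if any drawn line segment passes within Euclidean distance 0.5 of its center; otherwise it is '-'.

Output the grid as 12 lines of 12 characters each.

Answer: ------------
------------
------------
------------
------------
------------
------------
---*********
------------
------------
------------
------------

Derivation:
Segment 0: (10,4) -> (11,4)
Segment 1: (11,4) -> (6,4)
Segment 2: (6,4) -> (5,4)
Segment 3: (5,4) -> (3,4)
Segment 4: (3,4) -> (9,4)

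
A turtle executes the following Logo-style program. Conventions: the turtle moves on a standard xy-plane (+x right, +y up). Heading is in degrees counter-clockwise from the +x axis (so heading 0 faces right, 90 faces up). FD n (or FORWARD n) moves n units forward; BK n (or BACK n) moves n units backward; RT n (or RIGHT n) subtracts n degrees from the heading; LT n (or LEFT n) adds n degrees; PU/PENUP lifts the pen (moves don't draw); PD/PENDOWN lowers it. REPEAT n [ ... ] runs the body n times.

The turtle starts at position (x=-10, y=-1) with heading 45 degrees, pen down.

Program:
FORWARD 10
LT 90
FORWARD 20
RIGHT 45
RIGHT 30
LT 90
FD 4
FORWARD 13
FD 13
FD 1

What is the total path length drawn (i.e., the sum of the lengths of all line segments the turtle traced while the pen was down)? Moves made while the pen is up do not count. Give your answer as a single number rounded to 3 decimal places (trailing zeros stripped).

Executing turtle program step by step:
Start: pos=(-10,-1), heading=45, pen down
FD 10: (-10,-1) -> (-2.929,6.071) [heading=45, draw]
LT 90: heading 45 -> 135
FD 20: (-2.929,6.071) -> (-17.071,20.213) [heading=135, draw]
RT 45: heading 135 -> 90
RT 30: heading 90 -> 60
LT 90: heading 60 -> 150
FD 4: (-17.071,20.213) -> (-20.535,22.213) [heading=150, draw]
FD 13: (-20.535,22.213) -> (-31.793,28.713) [heading=150, draw]
FD 13: (-31.793,28.713) -> (-43.052,35.213) [heading=150, draw]
FD 1: (-43.052,35.213) -> (-43.918,35.713) [heading=150, draw]
Final: pos=(-43.918,35.713), heading=150, 6 segment(s) drawn

Segment lengths:
  seg 1: (-10,-1) -> (-2.929,6.071), length = 10
  seg 2: (-2.929,6.071) -> (-17.071,20.213), length = 20
  seg 3: (-17.071,20.213) -> (-20.535,22.213), length = 4
  seg 4: (-20.535,22.213) -> (-31.793,28.713), length = 13
  seg 5: (-31.793,28.713) -> (-43.052,35.213), length = 13
  seg 6: (-43.052,35.213) -> (-43.918,35.713), length = 1
Total = 61

Answer: 61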